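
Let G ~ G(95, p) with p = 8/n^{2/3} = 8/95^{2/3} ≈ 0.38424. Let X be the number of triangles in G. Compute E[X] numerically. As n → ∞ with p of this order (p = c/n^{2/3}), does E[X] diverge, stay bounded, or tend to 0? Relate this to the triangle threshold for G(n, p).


Number of potential triangles: C(95, 3) = 138415.
Each occurs with probability p³ ≈ (0.38424)³ ≈ 5.6731302e-02.
By linearity: E[X] = C(95, 3)·p³ ≈ 138415 · 5.6731302e-02 ≈ 7852.46316.
Since α = 2/3 < 1, p = c/n^{2/3} ≫ 1/n is above the triangle threshold p ~ 1/n. Asymptotically E[X] ~ (c³/6)·n^{3(1−α)} = (8³/6)·n^{1} → ∞; triangles are abundant w.h.p.

E[X] ≈ 7852.46316; in regime p = Θ(1/n^{2/3}) E[X] diverges (above the triangle threshold p ~ 1/n).


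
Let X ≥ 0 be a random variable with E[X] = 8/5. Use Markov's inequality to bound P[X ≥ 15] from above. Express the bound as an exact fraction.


μ = E[X] = 8/5, a = 15.
Markov: P[X ≥ 15] ≤ μ/a = (8/5)/15 = 8/75.
Numerically: ≈ 0.1067.
(Since a = 15 > μ = 1.6000, the bound 8/75 is < 1 and informative.)

P[X ≥ 15] ≤ 8/75 ≈ 0.1067.


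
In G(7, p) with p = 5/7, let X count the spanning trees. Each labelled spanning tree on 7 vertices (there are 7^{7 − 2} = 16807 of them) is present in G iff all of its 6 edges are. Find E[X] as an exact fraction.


K_7 has 7^{7 − 2} = 16807 labelled spanning trees.
For each such spanning tree H, let X_H = 1 if all 6 edges of H are present in G. Then P[X_H = 1] = p^{6} = (5/7)^{6} = 15625/117649.
By linearity of expectation: E[X] = Σ_H E[X_H] = 16807 · p^{6} = 16807 · 15625/117649 = 15625/7.
Numerically: E[X] ≈ 2.23e+03.

E[X] = 16807 · (5/7)^{6} = 15625/7 ≈ 2.23e+03.


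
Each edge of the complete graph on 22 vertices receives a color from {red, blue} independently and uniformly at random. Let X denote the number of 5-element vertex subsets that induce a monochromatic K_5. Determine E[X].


Let X = Σ_S X_S over the C(22, 5) = 26334 subsets S of size 5, where X_S = 1 if the K_5 on S is monochromatic.
For a fixed S, the K_5 on S has C(5, 2) = 10 edges. P[all 10 edges red] = (1/2)^10, and likewise for blue, so P[monochromatic] = 2·(1/2)^10 = 2^{1 − 10} = 1/512.
By linearity of expectation: E[X] = C(22, 5) · 2^{1 − 10} = 26334 · 1/512 = 13167/256.
Numerically: E[X] ≈ 51.4336.

E[X] = C(22,5)·2^(1−C(5,2)) = 13167/256 ≈ 51.4336.


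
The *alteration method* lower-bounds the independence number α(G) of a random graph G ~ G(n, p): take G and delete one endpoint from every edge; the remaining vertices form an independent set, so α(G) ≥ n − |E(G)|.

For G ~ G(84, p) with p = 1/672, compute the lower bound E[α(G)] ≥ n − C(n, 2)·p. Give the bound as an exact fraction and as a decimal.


E[|E(G)|] = C(84, 2)·p = 3486 · (1/672) = 83/16.
E[α(G)] ≥ n − E[|E(G)|] = 84 − 83/16 = 1261/16.
Numerically: ≈ 78.81250.
(This is only a lower bound; the true E[α(G)] may be larger.)

E[α(G)] ≥ 1261/16 ≈ 78.81250.


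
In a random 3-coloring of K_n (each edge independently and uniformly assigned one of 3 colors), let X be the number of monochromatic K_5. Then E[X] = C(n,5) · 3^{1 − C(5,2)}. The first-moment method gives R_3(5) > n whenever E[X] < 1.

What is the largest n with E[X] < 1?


We need C(n, 5) · 3^{1 − 10} < 1, i.e. C(n, 5) < 3^{10 − 1} = 19683.
Check values of n near the boundary:
  n = 14: C(14, 5) = 2002; 2002 < 19683? YES
  n = 15: C(15, 5) = 3003; 3003 < 19683? YES
  n = 16: C(16, 5) = 4368; 4368 < 19683? YES
  n = 17: C(17, 5) = 6188; 6188 < 19683? YES
  n = 18: C(18, 5) = 8568; 8568 < 19683? YES
  n = 19: C(19, 5) = 11628; 11628 < 19683? YES
  n = 20: C(20, 5) = 15504; 15504 < 19683? YES
  n = 21: C(21, 5) = 20349; 20349 < 19683? NO
The largest n with C(n, 5) < 19683 is n = 20 (where E[X] = 5168/6561 ≈ 0.7876848). Hence R_3(5) > 20, i.e. R_3(5) ≥ 21.

Largest n = 20; hence R_3(5) > 20.


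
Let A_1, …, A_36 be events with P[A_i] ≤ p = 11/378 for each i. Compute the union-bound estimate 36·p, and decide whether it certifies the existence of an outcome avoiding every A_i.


Union bound: P[∪_{i=1}^{36} A_i] ≤ Σ_i P[A_i] ≤ 36·p = 36·(11/378) = 22/21.
Numerically: 22/21 ≈ 1.048.
Is 22/21 < 1? NO.
Since the bound 22/21 is ≥ 1, the union bound is uninformative here; it does NOT by itself certify existence.

36·p = 22/21 ≈ 1.048; existence NOT certified by the union bound.


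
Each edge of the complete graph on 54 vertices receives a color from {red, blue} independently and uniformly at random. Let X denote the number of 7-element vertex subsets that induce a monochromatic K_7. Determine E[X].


Let X = Σ_S X_S over the C(54, 7) = 177100560 subsets S of size 7, where X_S = 1 if the K_7 on S is monochromatic.
For a fixed S, the K_7 on S has C(7, 2) = 21 edges. P[all 21 edges red] = (1/2)^21, and likewise for blue, so P[monochromatic] = 2·(1/2)^21 = 2^{1 − 21} = 1/1048576.
By linearity: E[X] = C(54, 7) · 2^{1 − 21} = 177100560 · 1/1048576 = 11068785/65536.
Numerically: E[X] ≈ 168.896255.

E[X] = C(54,7)·2^(1−C(7,2)) = 11068785/65536 ≈ 168.896255.


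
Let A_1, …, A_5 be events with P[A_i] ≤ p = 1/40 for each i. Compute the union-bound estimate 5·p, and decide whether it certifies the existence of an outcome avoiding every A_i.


Union bound: P[∪_{i=1}^{5} A_i] ≤ Σ_i P[A_i] ≤ 5·p = 5·(1/40) = 1/8.
Numerically: 1/8 ≈ 0.12500.
Is 1/8 < 1? YES.
Since P[∪ A_i] ≤ 1/8 < 1, the complement has P[∩ A_i^c] ≥ 1 − 1/8 = 7/8 > 0, so some outcome avoids every A_i.

5·p = 1/8 ≈ 0.12500; existence CERTIFIED by the union bound.


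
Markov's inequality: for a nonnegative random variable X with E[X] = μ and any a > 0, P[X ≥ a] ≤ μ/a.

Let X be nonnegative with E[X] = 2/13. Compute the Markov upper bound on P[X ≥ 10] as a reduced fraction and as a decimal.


μ = E[X] = 2/13, a = 10.
Markov: P[X ≥ 10] ≤ μ/a = (2/13)/10 = 1/65.
Numerically: ≈ 0.0154.
(Since a = 10 > μ = 0.1538, the bound 1/65 is < 1 and informative.)

P[X ≥ 10] ≤ 1/65 ≈ 0.0154.


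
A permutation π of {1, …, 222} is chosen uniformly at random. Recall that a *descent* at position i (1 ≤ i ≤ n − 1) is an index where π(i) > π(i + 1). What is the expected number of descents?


Write X = Σ X_I over i = 1, …, 221, with X_I the indicator of one descent.
There are 221 indicators.
For each fixed i, the pair (π(i), π(i+1)) is a uniformly random ordered pair of distinct values from {1, …, 222}; by symmetry P[π(i) > π(i+1)] = 1/2.
By linearity: E[X] = 221 · (1/2) = (222 − 1) · (1/2) = 221/2 ≈ 110.5000.

E[X] = 221/2 = 110.5000.


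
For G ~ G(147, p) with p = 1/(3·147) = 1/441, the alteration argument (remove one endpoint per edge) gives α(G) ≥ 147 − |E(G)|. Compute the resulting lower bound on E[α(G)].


E[|E(G)|] = C(147, 2)·p = 10731 · (1/441) = 73/3.
E[α(G)] ≥ n − E[|E(G)|] = 147 − 73/3 = 368/3.
Numerically: ≈ 122.666667.
(This is only a lower bound; the true E[α(G)] may be larger.)

E[α(G)] ≥ 368/3 ≈ 122.666667.


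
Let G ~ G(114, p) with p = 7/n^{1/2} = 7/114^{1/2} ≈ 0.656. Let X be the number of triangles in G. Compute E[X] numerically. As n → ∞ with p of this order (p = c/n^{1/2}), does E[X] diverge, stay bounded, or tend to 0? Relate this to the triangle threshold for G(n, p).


Number of potential triangles: C(114, 3) = 240464.
Each occurs with probability p³ ≈ (0.656)³ ≈ 2.81797e-01.
By linearity: E[X] = C(114, 3)·p³ ≈ 240464 · 2.81797e-01 ≈ 67762.108.
Since α = 1/2 < 1, p = c/n^{1/2} ≫ 1/n is above the triangle threshold p ~ 1/n. Asymptotically E[X] ~ (c³/6)·n^{3(1−α)} = (7³/6)·n^{1.5} → ∞; triangles are abundant w.h.p.

E[X] ≈ 67762.108; in regime p = Θ(1/n^{1/2}) E[X] diverges (above the triangle threshold p ~ 1/n).


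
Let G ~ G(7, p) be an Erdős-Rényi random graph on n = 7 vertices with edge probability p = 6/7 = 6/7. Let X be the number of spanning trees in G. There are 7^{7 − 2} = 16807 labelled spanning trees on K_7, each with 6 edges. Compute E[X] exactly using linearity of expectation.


K_7 has 7^{7 − 2} = 16807 labelled spanning trees.
For each such spanning tree H, let X_H = 1 if all 6 edges of H are present in G. Then P[X_H = 1] = p^{6} = (6/7)^{6} = 46656/117649.
Summing the indicators: E[X] = Σ_H E[X_H] = 16807 · p^{6} = 16807 · 46656/117649 = 46656/7.
Numerically: E[X] ≈ 6.67e+03.

E[X] = 16807 · (6/7)^{6} = 46656/7 ≈ 6.67e+03.


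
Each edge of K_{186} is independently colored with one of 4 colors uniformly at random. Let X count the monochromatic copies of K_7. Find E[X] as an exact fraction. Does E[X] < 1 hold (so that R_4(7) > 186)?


E[X] = C(186, 7) · 4^{1 − 21} = 1363155866280 · 4^{−20} = 1363155866280/1099511627776.
As a reduced fraction: E[X] = 170394483285/137438953472 ≈ 1.239783.
Is E[X] < 1? NO.
Since E[X] ≥ 1, the first-moment bound is inconclusive at n = 186; it does NOT by itself certify R_4(7) > 186.

E[X] = 170394483285/137438953472 ≈ 1.239783; E[X] ≥ 1; first-moment method inconclusive here.


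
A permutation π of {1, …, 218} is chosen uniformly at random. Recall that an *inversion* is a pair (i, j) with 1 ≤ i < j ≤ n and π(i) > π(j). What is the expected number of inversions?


Write X = Σ X_I over the C(218, 2) = 23653 pairs i < j, with X_I the indicator of one inversion.
There are 23653 indicators.
For each fixed pair i < j, the values π(i) and π(j) are two distinct elements of {1, …, 218} in uniformly random order; by symmetry P[π(i) > π(j)] = 1/2.
By linearity: E[X] = 23653 · (1/2) = C(218, 2) · (1/2) = 23653/2 = 23653/2 ≈ 11826.500000.

E[X] = 23653/2 = 11826.500000.


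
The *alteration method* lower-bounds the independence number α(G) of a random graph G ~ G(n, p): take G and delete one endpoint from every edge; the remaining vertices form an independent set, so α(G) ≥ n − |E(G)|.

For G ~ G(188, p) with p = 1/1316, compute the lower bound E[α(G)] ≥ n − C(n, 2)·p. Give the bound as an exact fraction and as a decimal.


E[|E(G)|] = C(188, 2)·p = 17578 · (1/1316) = 187/14.
E[α(G)] ≥ n − E[|E(G)|] = 188 − 187/14 = 2445/14.
Numerically: ≈ 174.64286.
(This is only a lower bound; the true E[α(G)] may be larger.)

E[α(G)] ≥ 2445/14 ≈ 174.64286.


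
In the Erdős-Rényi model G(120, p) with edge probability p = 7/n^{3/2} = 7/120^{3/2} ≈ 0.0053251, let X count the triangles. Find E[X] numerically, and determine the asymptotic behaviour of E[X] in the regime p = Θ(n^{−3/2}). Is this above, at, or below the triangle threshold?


Number of potential triangles: C(120, 3) = 280840.
Each occurs with probability p³ ≈ (0.0053251)³ ≈ 1.5100054e-07.
By linearity: E[X] = C(120, 3)·p³ ≈ 280840 · 1.5100054e-07 ≈ 0.04241.
Since α = 3/2 > 1, p = c/n^{3/2} = o(1/n) is below the triangle threshold p ~ 1/n. Asymptotically E[X] ~ (c³/6)·n^{3(1−α)} = (7³/6)·n^{-1.5} → 0, so by Markov's inequality G has no triangles w.h.p.

E[X] ≈ 0.04241; in regime p = Θ(1/n^{3/2}) E[X] tends to 0 (below the triangle threshold p ~ 1/n).


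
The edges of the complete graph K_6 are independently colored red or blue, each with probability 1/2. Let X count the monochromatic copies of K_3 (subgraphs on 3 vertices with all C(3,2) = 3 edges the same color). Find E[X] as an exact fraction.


Let X = Σ_S X_S over the C(6, 3) = 20 subsets S of size 3, where X_S = 1 if the K_3 on S is monochromatic.
For a fixed S, the K_3 on S has C(3, 2) = 3 edges. P[all 3 edges red] = (1/2)^3, and likewise for blue, so P[monochromatic] = 2·(1/2)^3 = 2^{1 − 3} = 1/4.
By linearity of expectation: E[X] = C(6, 3) · 2^{1 − 3} = 20 · 1/4 = 5.
Numerically: E[X] ≈ 5.0000.

E[X] = C(6,3)·2^(1−C(3,2)) = 5 ≈ 5.0000.


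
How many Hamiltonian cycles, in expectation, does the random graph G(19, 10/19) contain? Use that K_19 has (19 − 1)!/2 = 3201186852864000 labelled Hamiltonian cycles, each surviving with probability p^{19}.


K_19 has (19 − 1)!/2 = 3201186852864000 labelled Hamiltonian cycles.
For each such Hamiltonian cycle H, let X_H = 1 if all 19 edges of H are present in G. Then P[X_H = 1] = p^{19} = (10/19)^{19} = 10000000000000000000/1978419655660313589123979.
Summing the indicators: E[X] = Σ_H E[X_H] = 3201186852864000 · p^{19} = 3201186852864000 · 10000000000000000000/1978419655660313589123979 = 32011868528640000000000000000000000/1978419655660313589123979.
Numerically: E[X] ≈ 1.61805e+10.

E[X] = 3201186852864000 · (10/19)^{19} = 32011868528640000000000000000000000/1978419655660313589123979 ≈ 1.61805e+10.


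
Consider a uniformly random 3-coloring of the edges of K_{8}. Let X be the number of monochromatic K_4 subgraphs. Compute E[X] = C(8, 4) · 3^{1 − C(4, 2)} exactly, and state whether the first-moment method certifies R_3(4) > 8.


E[X] = C(8, 4) · 3^{1 − 6} = 70 · 3^{−5} = 70/243.
As a reduced fraction: E[X] = 70/243 ≈ 0.28807.
Is E[X] < 1? YES.
Since E[X] < 1, there exists a 3-coloring of K_{8} with no monochromatic K_4; hence R_3(4) > 8.

E[X] = 70/243 ≈ 0.28807; E[X] < 1, so R_3(4) > 8.


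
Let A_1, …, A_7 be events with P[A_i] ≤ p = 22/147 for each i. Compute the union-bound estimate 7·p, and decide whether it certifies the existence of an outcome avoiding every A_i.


Union bound: P[∪_{i=1}^{7} A_i] ≤ Σ_i P[A_i] ≤ 7·p = 7·(22/147) = 22/21.
Numerically: 22/21 ≈ 1.047619.
Is 22/21 < 1? NO.
Since the bound 22/21 is ≥ 1, the union bound is uninformative here; it does NOT by itself certify existence.

7·p = 22/21 ≈ 1.047619; existence NOT certified by the union bound.


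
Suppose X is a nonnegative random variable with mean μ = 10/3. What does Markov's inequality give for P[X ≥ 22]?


μ = E[X] = 10/3, a = 22.
Markov: P[X ≥ 22] ≤ μ/a = (10/3)/22 = 5/33.
Numerically: ≈ 0.15152.
(Since a = 22 > μ = 3.33333, the bound 5/33 is < 1 and informative.)

P[X ≥ 22] ≤ 5/33 ≈ 0.15152.


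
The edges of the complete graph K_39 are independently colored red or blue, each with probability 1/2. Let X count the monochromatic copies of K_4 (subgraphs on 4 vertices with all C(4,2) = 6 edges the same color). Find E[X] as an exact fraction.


Let X = Σ_S X_S over the C(39, 4) = 82251 subsets S of size 4, where X_S = 1 if the K_4 on S is monochromatic.
For a fixed S, the K_4 on S has C(4, 2) = 6 edges. P[all 6 edges red] = (1/2)^6, and likewise for blue, so P[monochromatic] = 2·(1/2)^6 = 2^{1 − 6} = 1/32.
By linearity of expectation: E[X] = C(39, 4) · 2^{1 − 6} = 82251 · 1/32 = 82251/32.
Numerically: E[X] ≈ 2570.343750.

E[X] = C(39,4)·2^(1−C(4,2)) = 82251/32 ≈ 2570.343750.


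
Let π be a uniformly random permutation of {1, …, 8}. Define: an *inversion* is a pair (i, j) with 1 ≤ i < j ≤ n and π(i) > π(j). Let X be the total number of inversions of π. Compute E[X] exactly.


Write X = Σ X_I over the C(8, 2) = 28 pairs i < j, with X_I the indicator of one inversion.
There are 28 indicators.
For each fixed pair i < j, the values π(i) and π(j) are two distinct elements of {1, …, 8} in uniformly random order; by symmetry P[π(i) > π(j)] = 1/2.
By linearity: E[X] = 28 · (1/2) = C(8, 2) · (1/2) = 28/2 = 14 ≈ 14.000000.

E[X] = 14 = 14.000000.


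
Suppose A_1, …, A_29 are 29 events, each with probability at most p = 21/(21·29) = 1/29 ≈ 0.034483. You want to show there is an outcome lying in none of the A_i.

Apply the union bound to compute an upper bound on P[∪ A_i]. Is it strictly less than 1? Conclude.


Union bound: P[∪_{i=1}^{29} A_i] ≤ Σ_i P[A_i] ≤ 29·p = 29·(1/29) = 1.
Numerically: 1 ≈ 1.000000.
Is 1 < 1? NO.
Since the bound 1 is ≥ 1, the union bound is uninformative here; it does NOT by itself certify existence.

29·p = 1 ≈ 1.000000; existence NOT certified by the union bound.


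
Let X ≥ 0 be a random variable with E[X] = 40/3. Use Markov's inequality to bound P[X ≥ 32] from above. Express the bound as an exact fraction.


μ = E[X] = 40/3, a = 32.
Markov: P[X ≥ 32] ≤ μ/a = (40/3)/32 = 5/12.
Numerically: ≈ 0.4167.
(Since a = 32 > μ = 13.3333, the bound 5/12 is < 1 and informative.)

P[X ≥ 32] ≤ 5/12 ≈ 0.4167.


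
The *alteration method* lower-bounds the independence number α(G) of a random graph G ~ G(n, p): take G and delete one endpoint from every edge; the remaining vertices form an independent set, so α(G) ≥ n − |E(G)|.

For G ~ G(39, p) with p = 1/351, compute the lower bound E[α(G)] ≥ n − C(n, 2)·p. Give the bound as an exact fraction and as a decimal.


E[|E(G)|] = C(39, 2)·p = 741 · (1/351) = 19/9.
E[α(G)] ≥ n − E[|E(G)|] = 39 − 19/9 = 332/9.
Numerically: ≈ 36.88889.
(This is only a lower bound; the true E[α(G)] may be larger.)

E[α(G)] ≥ 332/9 ≈ 36.88889.


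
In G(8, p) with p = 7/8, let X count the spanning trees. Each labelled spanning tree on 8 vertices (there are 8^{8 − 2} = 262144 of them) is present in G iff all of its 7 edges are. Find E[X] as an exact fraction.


K_8 has 8^{8 − 2} = 262144 labelled spanning trees.
For each such spanning tree H, let X_H = 1 if all 7 edges of H are present in G. Then P[X_H = 1] = p^{7} = (7/8)^{7} = 823543/2097152.
By linearity of expectation: E[X] = Σ_H E[X_H] = 262144 · p^{7} = 262144 · 823543/2097152 = 823543/8.
Numerically: E[X] ≈ 1.03e+05.

E[X] = 262144 · (7/8)^{7} = 823543/8 ≈ 1.03e+05.


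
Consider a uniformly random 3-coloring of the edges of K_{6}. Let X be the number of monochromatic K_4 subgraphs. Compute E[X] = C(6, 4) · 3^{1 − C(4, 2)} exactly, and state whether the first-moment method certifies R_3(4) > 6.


E[X] = C(6, 4) · 3^{1 − 6} = 15 · 3^{−5} = 15/243.
As a reduced fraction: E[X] = 5/81 ≈ 0.0617284.
Is E[X] < 1? YES.
Since E[X] < 1, there exists a 3-coloring of K_{6} with no monochromatic K_4; hence R_3(4) > 6.

E[X] = 5/81 ≈ 0.0617284; E[X] < 1, so R_3(4) > 6.


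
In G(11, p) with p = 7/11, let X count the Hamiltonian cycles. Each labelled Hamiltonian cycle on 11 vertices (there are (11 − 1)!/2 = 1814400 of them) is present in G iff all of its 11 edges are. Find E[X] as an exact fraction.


K_11 has (11 − 1)!/2 = 1814400 labelled Hamiltonian cycles.
For each such Hamiltonian cycle H, let X_H = 1 if all 11 edges of H are present in G. Then P[X_H = 1] = p^{11} = (7/11)^{11} = 1977326743/285311670611.
By linearity: E[X] = Σ_H E[X_H] = 1814400 · p^{11} = 1814400 · 1977326743/285311670611 = 3587661642499200/285311670611.
Numerically: E[X] ≈ 1.26e+04.

E[X] = 1814400 · (7/11)^{11} = 3587661642499200/285311670611 ≈ 1.26e+04.


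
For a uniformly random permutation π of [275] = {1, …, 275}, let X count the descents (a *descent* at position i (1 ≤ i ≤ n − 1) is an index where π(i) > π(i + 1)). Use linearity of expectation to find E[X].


Write X = Σ X_I over i = 1, …, 274, with X_I the indicator of one descent.
There are 274 indicators.
For each fixed i, the pair (π(i), π(i+1)) is a uniformly random ordered pair of distinct values from {1, …, 275}; by symmetry P[π(i) > π(i+1)] = 1/2.
By linearity: E[X] = 274 · (1/2) = (275 − 1) · (1/2) = 137 ≈ 137.0000.

E[X] = 137 = 137.0000.


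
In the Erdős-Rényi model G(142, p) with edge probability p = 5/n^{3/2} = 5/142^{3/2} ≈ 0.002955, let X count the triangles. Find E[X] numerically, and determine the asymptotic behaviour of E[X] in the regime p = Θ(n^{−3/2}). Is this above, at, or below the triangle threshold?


Number of potential triangles: C(142, 3) = 467180.
Each occurs with probability p³ ≈ (0.002955)³ ≈ 2.579957e-08.
By linearity: E[X] = C(142, 3)·p³ ≈ 467180 · 2.579957e-08 ≈ 0.0121.
Since α = 3/2 > 1, p = c/n^{3/2} = o(1/n) is below the triangle threshold p ~ 1/n. Asymptotically E[X] ~ (c³/6)·n^{3(1−α)} = (5³/6)·n^{-1.5} → 0, so by Markov's inequality G has no triangles w.h.p.

E[X] ≈ 0.0121; in regime p = Θ(1/n^{3/2}) E[X] tends to 0 (below the triangle threshold p ~ 1/n).


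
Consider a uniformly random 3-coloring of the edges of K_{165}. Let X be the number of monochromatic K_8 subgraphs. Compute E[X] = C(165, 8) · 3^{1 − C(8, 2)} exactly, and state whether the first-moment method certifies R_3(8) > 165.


E[X] = C(165, 8) · 3^{1 − 28} = 11468588169060 · 3^{−27} = 11468588169060/7625597484987.
As a reduced fraction: E[X] = 141587508260/94143178827 ≈ 1.5040.
Is E[X] < 1? NO.
Since E[X] ≥ 1, the first-moment bound is inconclusive at n = 165; it does NOT by itself certify R_3(8) > 165.

E[X] = 141587508260/94143178827 ≈ 1.5040; E[X] ≥ 1; first-moment method inconclusive here.


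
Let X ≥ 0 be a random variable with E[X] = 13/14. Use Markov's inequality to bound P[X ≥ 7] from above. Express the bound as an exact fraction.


μ = E[X] = 13/14, a = 7.
Markov: P[X ≥ 7] ≤ μ/a = (13/14)/7 = 13/98.
Numerically: ≈ 0.13265.
(Since a = 7 > μ = 0.92857, the bound 13/98 is < 1 and informative.)

P[X ≥ 7] ≤ 13/98 ≈ 0.13265.


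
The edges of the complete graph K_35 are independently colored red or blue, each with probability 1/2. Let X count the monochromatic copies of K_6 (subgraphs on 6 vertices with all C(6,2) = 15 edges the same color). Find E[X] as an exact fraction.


Let X = Σ_S X_S over the C(35, 6) = 1623160 subsets S of size 6, where X_S = 1 if the K_6 on S is monochromatic.
For a fixed S, the K_6 on S has C(6, 2) = 15 edges. P[all 15 edges red] = (1/2)^15, and likewise for blue, so P[monochromatic] = 2·(1/2)^15 = 2^{1 − 15} = 1/16384.
By linearity: E[X] = C(35, 6) · 2^{1 − 15} = 1623160 · 1/16384 = 202895/2048.
Numerically: E[X] ≈ 99.070.

E[X] = C(35,6)·2^(1−C(6,2)) = 202895/2048 ≈ 99.070.


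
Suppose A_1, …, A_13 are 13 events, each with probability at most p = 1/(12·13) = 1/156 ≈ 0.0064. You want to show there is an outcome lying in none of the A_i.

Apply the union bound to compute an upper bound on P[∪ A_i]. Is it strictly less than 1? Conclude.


Union bound: P[∪_{i=1}^{13} A_i] ≤ Σ_i P[A_i] ≤ 13·p = 13·(1/156) = 1/12.
Numerically: 1/12 ≈ 0.0833.
Is 1/12 < 1? YES.
Since P[∪ A_i] ≤ 1/12 < 1, the complement has P[∩ A_i^c] ≥ 1 − 1/12 = 11/12 > 0, so some outcome avoids every A_i.

13·p = 1/12 ≈ 0.0833; existence CERTIFIED by the union bound.


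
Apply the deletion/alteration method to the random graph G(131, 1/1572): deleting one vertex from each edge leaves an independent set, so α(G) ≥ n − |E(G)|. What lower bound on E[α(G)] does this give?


E[|E(G)|] = C(131, 2)·p = 8515 · (1/1572) = 65/12.
E[α(G)] ≥ n − E[|E(G)|] = 131 − 65/12 = 1507/12.
Numerically: ≈ 125.583.
(This is only a lower bound; the true E[α(G)] may be larger.)

E[α(G)] ≥ 1507/12 ≈ 125.583.


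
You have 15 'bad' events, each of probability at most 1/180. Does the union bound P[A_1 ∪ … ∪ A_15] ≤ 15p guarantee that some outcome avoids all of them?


Union bound: P[∪_{i=1}^{15} A_i] ≤ Σ_i P[A_i] ≤ 15·p = 15·(1/180) = 1/12.
Numerically: 1/12 ≈ 0.083333.
Is 1/12 < 1? YES.
Since P[∪ A_i] ≤ 1/12 < 1, the complement has P[∩ A_i^c] ≥ 1 − 1/12 = 11/12 > 0, so some outcome avoids every A_i.

15·p = 1/12 ≈ 0.083333; existence CERTIFIED by the union bound.


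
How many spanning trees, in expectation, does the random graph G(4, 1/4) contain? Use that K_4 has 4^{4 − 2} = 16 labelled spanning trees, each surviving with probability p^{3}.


K_4 has 4^{4 − 2} = 16 labelled spanning trees.
For each such spanning tree H, let X_H = 1 if all 3 edges of H are present in G. Then P[X_H = 1] = p^{3} = (1/4)^{3} = 1/64.
Summing the indicators: E[X] = Σ_H E[X_H] = 16 · p^{3} = 16 · 1/64 = 1/4.
Numerically: E[X] ≈ 0.25.

E[X] = 16 · (1/4)^{3} = 1/4 ≈ 0.25.


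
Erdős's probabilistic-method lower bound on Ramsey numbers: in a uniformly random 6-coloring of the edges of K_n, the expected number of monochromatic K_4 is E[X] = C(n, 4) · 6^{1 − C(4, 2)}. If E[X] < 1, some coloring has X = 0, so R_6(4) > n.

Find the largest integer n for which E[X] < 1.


We need C(n, 4) · 6^{1 − 6} < 1, i.e. C(n, 4) < 6^{6 − 1} = 7776.
Check values of n near the boundary:
  n = 19: C(19, 4) = 3876; 3876 < 7776? YES
  n = 20: C(20, 4) = 4845; 4845 < 7776? YES
  n = 21: C(21, 4) = 5985; 5985 < 7776? YES
  n = 22: C(22, 4) = 7315; 7315 < 7776? YES
  n = 23: C(23, 4) = 8855; 8855 < 7776? NO
  n = 24: C(24, 4) = 10626; 10626 < 7776? NO
The largest n with C(n, 4) < 7776 is n = 22 (where E[X] = 7315/7776 ≈ 0.941). Hence R_6(4) > 22, i.e. R_6(4) ≥ 23.

Largest n = 22; hence R_6(4) > 22.


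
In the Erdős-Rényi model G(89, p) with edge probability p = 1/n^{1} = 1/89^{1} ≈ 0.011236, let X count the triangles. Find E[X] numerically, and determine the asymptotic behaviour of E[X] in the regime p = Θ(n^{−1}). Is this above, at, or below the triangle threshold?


Number of potential triangles: C(89, 3) = 113564.
Each occurs with probability p³ ≈ (0.011236)³ ≈ 1.41850209e-06.
By linearity: E[X] = C(89, 3)·p³ ≈ 113564 · 1.41850209e-06 ≈ 0.161091.
Here α = 1, so p = 1/n is exactly at the triangle threshold p ~ 1/n. Asymptotically E[X] → c³/6 = 1³/6 = 1/6 ≈ 0.166667, a bounded constant. In this regime the triangle count is asymptotically Poisson(c³/6).

E[X] ≈ 0.161091; in regime p = Θ(1/n^{1}) E[X] stays bounded (at the triangle threshold p ~ 1/n).


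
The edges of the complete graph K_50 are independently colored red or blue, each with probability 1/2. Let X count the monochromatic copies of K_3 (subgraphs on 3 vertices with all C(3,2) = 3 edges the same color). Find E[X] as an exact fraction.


Let X = Σ_S X_S over the C(50, 3) = 19600 subsets S of size 3, where X_S = 1 if the K_3 on S is monochromatic.
For a fixed S, the K_3 on S has C(3, 2) = 3 edges. P[all 3 edges red] = (1/2)^3, and likewise for blue, so P[monochromatic] = 2·(1/2)^3 = 2^{1 − 3} = 1/4.
By linearity of expectation: E[X] = C(50, 3) · 2^{1 − 3} = 19600 · 1/4 = 4900.
Numerically: E[X] ≈ 4900.00000.

E[X] = C(50,3)·2^(1−C(3,2)) = 4900 ≈ 4900.00000.


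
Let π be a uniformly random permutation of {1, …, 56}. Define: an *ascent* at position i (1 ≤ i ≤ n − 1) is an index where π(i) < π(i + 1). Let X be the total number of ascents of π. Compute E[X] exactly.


Write X = Σ X_I over i = 1, …, 55, with X_I the indicator of one ascent.
There are 55 indicators.
For each fixed i, the pair (π(i), π(i+1)) is a uniformly random ordered pair of distinct values from {1, …, 56}; by symmetry P[π(i) < π(i+1)] = 1/2.
By linearity: E[X] = 55 · (1/2) = (56 − 1) · (1/2) = 55/2 ≈ 27.500000.

E[X] = 55/2 = 27.500000.


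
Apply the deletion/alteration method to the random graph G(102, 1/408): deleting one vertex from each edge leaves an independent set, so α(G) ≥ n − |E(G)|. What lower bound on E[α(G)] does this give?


E[|E(G)|] = C(102, 2)·p = 5151 · (1/408) = 101/8.
E[α(G)] ≥ n − E[|E(G)|] = 102 − 101/8 = 715/8.
Numerically: ≈ 89.3750.
(This is only a lower bound; the true E[α(G)] may be larger.)

E[α(G)] ≥ 715/8 ≈ 89.3750.


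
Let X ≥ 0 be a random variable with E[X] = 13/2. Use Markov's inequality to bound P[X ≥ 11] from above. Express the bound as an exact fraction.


μ = E[X] = 13/2, a = 11.
Markov: P[X ≥ 11] ≤ μ/a = (13/2)/11 = 13/22.
Numerically: ≈ 0.5909.
(Since a = 11 > μ = 6.5000, the bound 13/22 is < 1 and informative.)

P[X ≥ 11] ≤ 13/22 ≈ 0.5909.


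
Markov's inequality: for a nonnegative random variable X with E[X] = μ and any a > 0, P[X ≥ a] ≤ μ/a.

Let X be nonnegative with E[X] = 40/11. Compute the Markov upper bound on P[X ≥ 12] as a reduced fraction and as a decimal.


μ = E[X] = 40/11, a = 12.
Markov: P[X ≥ 12] ≤ μ/a = (40/11)/12 = 10/33.
Numerically: ≈ 0.303.
(Since a = 12 > μ = 3.636, the bound 10/33 is < 1 and informative.)

P[X ≥ 12] ≤ 10/33 ≈ 0.303.


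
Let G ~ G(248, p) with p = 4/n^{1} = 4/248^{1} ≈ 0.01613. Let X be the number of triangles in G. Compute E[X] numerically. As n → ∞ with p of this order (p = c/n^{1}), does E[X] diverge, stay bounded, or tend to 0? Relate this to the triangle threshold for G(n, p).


Number of potential triangles: C(248, 3) = 2511496.
Each occurs with probability p³ ≈ (0.01613)³ ≈ 4.195898e-06.
By linearity: E[X] = C(248, 3)·p³ ≈ 2511496 · 4.195898e-06 ≈ 10.5380.
Here α = 1, so p = 4/n is exactly at the triangle threshold p ~ 1/n. Asymptotically E[X] → c³/6 = 4³/6 = 32/3 ≈ 10.6667, a bounded constant. In this regime the triangle count is asymptotically Poisson(c³/6).

E[X] ≈ 10.5380; in regime p = Θ(1/n^{1}) E[X] stays bounded (at the triangle threshold p ~ 1/n).


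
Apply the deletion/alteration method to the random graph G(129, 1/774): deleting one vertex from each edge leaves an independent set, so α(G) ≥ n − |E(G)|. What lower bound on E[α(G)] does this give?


E[|E(G)|] = C(129, 2)·p = 8256 · (1/774) = 32/3.
E[α(G)] ≥ n − E[|E(G)|] = 129 − 32/3 = 355/3.
Numerically: ≈ 118.333.
(This is only a lower bound; the true E[α(G)] may be larger.)

E[α(G)] ≥ 355/3 ≈ 118.333.


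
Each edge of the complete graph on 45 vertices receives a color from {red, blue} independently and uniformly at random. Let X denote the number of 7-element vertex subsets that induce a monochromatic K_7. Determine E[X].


Let X = Σ_S X_S over the C(45, 7) = 45379620 subsets S of size 7, where X_S = 1 if the K_7 on S is monochromatic.
For a fixed S, the K_7 on S has C(7, 2) = 21 edges. P[all 21 edges red] = (1/2)^21, and likewise for blue, so P[monochromatic] = 2·(1/2)^21 = 2^{1 − 21} = 1/1048576.
Summing: E[X] = C(45, 7) · 2^{1 − 21} = 45379620 · 1/1048576 = 11344905/262144.
Numerically: E[X] ≈ 43.2774.

E[X] = C(45,7)·2^(1−C(7,2)) = 11344905/262144 ≈ 43.2774.


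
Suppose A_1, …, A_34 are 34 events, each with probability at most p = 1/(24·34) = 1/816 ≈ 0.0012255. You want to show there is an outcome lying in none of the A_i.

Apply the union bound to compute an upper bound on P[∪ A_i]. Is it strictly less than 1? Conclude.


Union bound: P[∪_{i=1}^{34} A_i] ≤ Σ_i P[A_i] ≤ 34·p = 34·(1/816) = 1/24.
Numerically: 1/24 ≈ 0.0416667.
Is 1/24 < 1? YES.
Since P[∪ A_i] ≤ 1/24 < 1, the complement has P[∩ A_i^c] ≥ 1 − 1/24 = 23/24 > 0, so some outcome avoids every A_i.

34·p = 1/24 ≈ 0.0416667; existence CERTIFIED by the union bound.


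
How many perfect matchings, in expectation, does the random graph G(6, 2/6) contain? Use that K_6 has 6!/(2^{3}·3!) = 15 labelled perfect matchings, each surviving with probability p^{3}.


K_6 has 6!/(2^{3}·3!) = 15 labelled perfect matchings.
For each such perfect matching H, let X_H = 1 if all 3 edges of H are present in G. Then P[X_H = 1] = p^{3} = (1/3)^{3} = 1/27.
By linearity: E[X] = Σ_H E[X_H] = 15 · p^{3} = 15 · 1/27 = 5/9.
Numerically: E[X] ≈ 0.5556.

E[X] = 15 · (1/3)^{3} = 5/9 ≈ 0.5556.


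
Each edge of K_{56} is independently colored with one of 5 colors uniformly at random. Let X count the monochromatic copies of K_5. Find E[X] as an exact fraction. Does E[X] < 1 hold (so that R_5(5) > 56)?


E[X] = C(56, 5) · 5^{1 − 10} = 3819816 · 5^{−9} = 3819816/1953125.
As a reduced fraction: E[X] = 3819816/1953125 ≈ 1.95575.
Is E[X] < 1? NO.
Since E[X] ≥ 1, the first-moment bound is inconclusive at n = 56; it does NOT by itself certify R_5(5) > 56.

E[X] = 3819816/1953125 ≈ 1.95575; E[X] ≥ 1; first-moment method inconclusive here.


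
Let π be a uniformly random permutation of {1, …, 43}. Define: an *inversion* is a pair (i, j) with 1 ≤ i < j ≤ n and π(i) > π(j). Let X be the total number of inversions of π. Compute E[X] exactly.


Write X = Σ X_I over the C(43, 2) = 903 pairs i < j, with X_I the indicator of one inversion.
There are 903 indicators.
For each fixed pair i < j, the values π(i) and π(j) are two distinct elements of {1, …, 43} in uniformly random order; by symmetry P[π(i) > π(j)] = 1/2.
By linearity: E[X] = 903 · (1/2) = C(43, 2) · (1/2) = 903/2 = 903/2 ≈ 451.5000.

E[X] = 903/2 = 451.5000.


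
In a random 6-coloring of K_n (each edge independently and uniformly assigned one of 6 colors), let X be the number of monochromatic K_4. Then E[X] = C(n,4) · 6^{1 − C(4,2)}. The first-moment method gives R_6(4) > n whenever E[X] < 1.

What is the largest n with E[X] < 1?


We need C(n, 4) · 6^{1 − 6} < 1, i.e. C(n, 4) < 6^{6 − 1} = 7776.
Check values of n near the boundary:
  n = 20: C(20, 4) = 4845; 4845 < 7776? YES
  n = 21: C(21, 4) = 5985; 5985 < 7776? YES
  n = 22: C(22, 4) = 7315; 7315 < 7776? YES
  n = 23: C(23, 4) = 8855; 8855 < 7776? NO
  n = 24: C(24, 4) = 10626; 10626 < 7776? NO
The largest n with C(n, 4) < 7776 is n = 22 (where E[X] = 7315/7776 ≈ 0.94072). Hence R_6(4) > 22, i.e. R_6(4) ≥ 23.

Largest n = 22; hence R_6(4) > 22.


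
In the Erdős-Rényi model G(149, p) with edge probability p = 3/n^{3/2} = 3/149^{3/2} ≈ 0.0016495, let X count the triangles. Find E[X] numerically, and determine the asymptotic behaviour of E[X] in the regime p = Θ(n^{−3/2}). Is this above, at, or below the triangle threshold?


Number of potential triangles: C(149, 3) = 540274.
Each occurs with probability p³ ≈ (0.0016495)³ ≈ 4.4877180e-09.
By linearity: E[X] = C(149, 3)·p³ ≈ 540274 · 4.4877180e-09 ≈ 0.00242.
Since α = 3/2 > 1, p = c/n^{3/2} = o(1/n) is below the triangle threshold p ~ 1/n. Asymptotically E[X] ~ (c³/6)·n^{3(1−α)} = (3³/6)·n^{-1.5} → 0, so by Markov's inequality G has no triangles w.h.p.

E[X] ≈ 0.00242; in regime p = Θ(1/n^{3/2}) E[X] tends to 0 (below the triangle threshold p ~ 1/n).


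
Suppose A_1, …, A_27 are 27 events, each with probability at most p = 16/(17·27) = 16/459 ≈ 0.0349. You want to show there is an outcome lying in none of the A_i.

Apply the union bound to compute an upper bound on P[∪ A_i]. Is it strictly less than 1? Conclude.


Union bound: P[∪_{i=1}^{27} A_i] ≤ Σ_i P[A_i] ≤ 27·p = 27·(16/459) = 16/17.
Numerically: 16/17 ≈ 0.9412.
Is 16/17 < 1? YES.
Since P[∪ A_i] ≤ 16/17 < 1, the complement has P[∩ A_i^c] ≥ 1 − 16/17 = 1/17 > 0, so some outcome avoids every A_i.

27·p = 16/17 ≈ 0.9412; existence CERTIFIED by the union bound.


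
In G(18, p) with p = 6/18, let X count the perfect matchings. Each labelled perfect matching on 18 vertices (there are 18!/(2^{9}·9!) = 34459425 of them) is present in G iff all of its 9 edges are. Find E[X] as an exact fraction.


K_18 has 18!/(2^{9}·9!) = 34459425 labelled perfect matchings.
For each such perfect matching H, let X_H = 1 if all 9 edges of H are present in G. Then P[X_H = 1] = p^{9} = (1/3)^{9} = 1/19683.
By linearity: E[X] = Σ_H E[X_H] = 34459425 · p^{9} = 34459425 · 1/19683 = 425425/243.
Numerically: E[X] ≈ 1751.

E[X] = 34459425 · (1/3)^{9} = 425425/243 ≈ 1751.


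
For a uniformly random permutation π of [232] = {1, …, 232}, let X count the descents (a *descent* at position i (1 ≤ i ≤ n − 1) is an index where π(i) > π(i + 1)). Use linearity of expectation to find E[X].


Write X = Σ X_I over i = 1, …, 231, with X_I the indicator of one descent.
There are 231 indicators.
For each fixed i, the pair (π(i), π(i+1)) is a uniformly random ordered pair of distinct values from {1, …, 232}; by symmetry P[π(i) > π(i+1)] = 1/2.
By linearity: E[X] = 231 · (1/2) = (232 − 1) · (1/2) = 231/2 ≈ 115.500.

E[X] = 231/2 = 115.500.


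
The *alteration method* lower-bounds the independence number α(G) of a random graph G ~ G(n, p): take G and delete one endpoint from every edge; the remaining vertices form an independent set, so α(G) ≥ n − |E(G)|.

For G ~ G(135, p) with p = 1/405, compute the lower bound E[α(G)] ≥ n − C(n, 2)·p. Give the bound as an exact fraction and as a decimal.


E[|E(G)|] = C(135, 2)·p = 9045 · (1/405) = 67/3.
E[α(G)] ≥ n − E[|E(G)|] = 135 − 67/3 = 338/3.
Numerically: ≈ 112.66667.
(This is only a lower bound; the true E[α(G)] may be larger.)

E[α(G)] ≥ 338/3 ≈ 112.66667.


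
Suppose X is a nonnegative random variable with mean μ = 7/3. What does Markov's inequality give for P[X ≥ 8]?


μ = E[X] = 7/3, a = 8.
Markov: P[X ≥ 8] ≤ μ/a = (7/3)/8 = 7/24.
Numerically: ≈ 0.29167.
(Since a = 8 > μ = 2.33333, the bound 7/24 is < 1 and informative.)

P[X ≥ 8] ≤ 7/24 ≈ 0.29167.


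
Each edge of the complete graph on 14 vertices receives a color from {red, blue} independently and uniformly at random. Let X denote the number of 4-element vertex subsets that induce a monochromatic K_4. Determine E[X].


Let X = Σ_S X_S over the C(14, 4) = 1001 subsets S of size 4, where X_S = 1 if the K_4 on S is monochromatic.
For a fixed S, the K_4 on S has C(4, 2) = 6 edges. P[all 6 edges red] = (1/2)^6, and likewise for blue, so P[monochromatic] = 2·(1/2)^6 = 2^{1 − 6} = 1/32.
By linearity of expectation: E[X] = C(14, 4) · 2^{1 − 6} = 1001 · 1/32 = 1001/32.
Numerically: E[X] ≈ 31.281250.

E[X] = C(14,4)·2^(1−C(4,2)) = 1001/32 ≈ 31.281250.


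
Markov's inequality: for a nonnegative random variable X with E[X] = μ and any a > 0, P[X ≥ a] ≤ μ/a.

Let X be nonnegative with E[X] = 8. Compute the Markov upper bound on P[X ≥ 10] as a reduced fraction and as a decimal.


μ = E[X] = 8, a = 10.
Markov: P[X ≥ 10] ≤ μ/a = (8)/10 = 4/5.
Numerically: ≈ 0.80000.
(Since a = 10 > μ = 8.00000, the bound 4/5 is < 1 and informative.)

P[X ≥ 10] ≤ 4/5 ≈ 0.80000.


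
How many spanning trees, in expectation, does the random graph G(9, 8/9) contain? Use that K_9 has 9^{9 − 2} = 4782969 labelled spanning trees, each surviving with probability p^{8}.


K_9 has 9^{9 − 2} = 4782969 labelled spanning trees.
For each such spanning tree H, let X_H = 1 if all 8 edges of H are present in G. Then P[X_H = 1] = p^{8} = (8/9)^{8} = 16777216/43046721.
By linearity: E[X] = Σ_H E[X_H] = 4782969 · p^{8} = 4782969 · 16777216/43046721 = 16777216/9.
Numerically: E[X] ≈ 1.86414e+06.

E[X] = 4782969 · (8/9)^{8} = 16777216/9 ≈ 1.86414e+06.


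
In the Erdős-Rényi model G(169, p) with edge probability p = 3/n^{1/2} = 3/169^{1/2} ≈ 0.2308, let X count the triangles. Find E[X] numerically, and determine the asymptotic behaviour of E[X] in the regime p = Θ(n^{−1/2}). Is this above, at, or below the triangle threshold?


Number of potential triangles: C(169, 3) = 790244.
Each occurs with probability p³ ≈ (0.2308)³ ≈ 1.228949e-02.
By linearity: E[X] = C(169, 3)·p³ ≈ 790244 · 1.228949e-02 ≈ 9711.6923.
Since α = 1/2 < 1, p = c/n^{1/2} ≫ 1/n is above the triangle threshold p ~ 1/n. Asymptotically E[X] ~ (c³/6)·n^{3(1−α)} = (3³/6)·n^{1.5} → ∞; triangles are abundant w.h.p.

E[X] ≈ 9711.6923; in regime p = Θ(1/n^{1/2}) E[X] diverges (above the triangle threshold p ~ 1/n).


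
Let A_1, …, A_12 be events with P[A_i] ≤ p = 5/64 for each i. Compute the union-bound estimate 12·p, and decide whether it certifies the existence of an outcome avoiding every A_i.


Union bound: P[∪_{i=1}^{12} A_i] ≤ Σ_i P[A_i] ≤ 12·p = 12·(5/64) = 15/16.
Numerically: 15/16 ≈ 0.937500.
Is 15/16 < 1? YES.
Since P[∪ A_i] ≤ 15/16 < 1, the complement has P[∩ A_i^c] ≥ 1 − 15/16 = 1/16 > 0, so some outcome avoids every A_i.

12·p = 15/16 ≈ 0.937500; existence CERTIFIED by the union bound.


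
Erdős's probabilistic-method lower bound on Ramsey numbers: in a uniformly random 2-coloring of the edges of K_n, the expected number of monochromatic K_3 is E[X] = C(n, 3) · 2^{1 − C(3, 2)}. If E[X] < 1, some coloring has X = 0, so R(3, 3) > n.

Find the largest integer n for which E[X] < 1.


We need C(n, 3) · 2^{1 − 3} < 1, i.e. C(n, 3) < 2^{3 − 1} = 4.
Check values of n near the boundary:
  n = 3: C(3, 3) = 1; 1 < 4? YES
  n = 4: C(4, 3) = 4; 4 < 4? NO
The largest n with C(n, 3) < 4 is n = 3 (where E[X] = 1/4 ≈ 0.250000). Hence R(3, 3) > 3, i.e. R(3, 3) ≥ 4.

Largest n = 3; hence R(3, 3) > 3.


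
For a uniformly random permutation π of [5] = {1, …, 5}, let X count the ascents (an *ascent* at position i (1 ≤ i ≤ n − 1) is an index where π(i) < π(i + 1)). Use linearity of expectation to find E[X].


Write X = Σ X_I over i = 1, …, 4, with X_I the indicator of one ascent.
There are 4 indicators.
For each fixed i, the pair (π(i), π(i+1)) is a uniformly random ordered pair of distinct values from {1, …, 5}; by symmetry P[π(i) < π(i+1)] = 1/2.
By linearity: E[X] = 4 · (1/2) = (5 − 1) · (1/2) = 2 ≈ 2.000.

E[X] = 2 = 2.000.
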